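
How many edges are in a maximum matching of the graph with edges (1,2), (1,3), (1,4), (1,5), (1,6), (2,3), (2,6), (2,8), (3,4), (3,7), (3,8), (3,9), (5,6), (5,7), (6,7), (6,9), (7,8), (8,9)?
4 (matching: (2,8), (3,4), (5,7), (6,9); upper bound floor(n/2) = floor(9/2) = 4)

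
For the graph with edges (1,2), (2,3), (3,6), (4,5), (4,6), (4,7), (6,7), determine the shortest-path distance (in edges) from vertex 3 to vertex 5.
3 (path: 3 -> 6 -> 4 -> 5, 3 edges)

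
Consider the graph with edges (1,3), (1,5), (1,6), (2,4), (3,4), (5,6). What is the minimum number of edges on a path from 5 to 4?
3 (path: 5 -> 1 -> 3 -> 4, 3 edges)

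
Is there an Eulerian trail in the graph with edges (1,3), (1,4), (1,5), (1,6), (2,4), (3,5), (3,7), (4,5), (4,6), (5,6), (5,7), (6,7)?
No (4 vertices have odd degree: {2, 3, 5, 7}; Eulerian path requires 0 or 2)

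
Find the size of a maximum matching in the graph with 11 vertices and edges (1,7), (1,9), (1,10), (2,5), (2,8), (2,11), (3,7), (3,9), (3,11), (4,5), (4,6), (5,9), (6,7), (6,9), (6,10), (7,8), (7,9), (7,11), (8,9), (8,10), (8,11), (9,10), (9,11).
5 (matching: (1,7), (2,8), (3,11), (4,6), (9,10); upper bound floor(n/2) = floor(11/2) = 5)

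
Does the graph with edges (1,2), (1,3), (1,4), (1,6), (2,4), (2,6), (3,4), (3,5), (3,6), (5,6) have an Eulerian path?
Yes (the graph is connected and exactly 2 vertices have odd degree: {2, 4}; any Eulerian path must start and end at those)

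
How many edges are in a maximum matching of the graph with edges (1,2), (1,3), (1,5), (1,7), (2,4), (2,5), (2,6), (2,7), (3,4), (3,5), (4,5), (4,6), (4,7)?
3 (matching: (1,5), (2,6), (4,7); upper bound floor(n/2) = floor(7/2) = 3)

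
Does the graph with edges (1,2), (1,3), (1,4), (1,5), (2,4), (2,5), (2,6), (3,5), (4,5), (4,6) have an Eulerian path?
Yes — and in fact it has an Eulerian circuit (the graph is connected and all 6 vertices have even degree)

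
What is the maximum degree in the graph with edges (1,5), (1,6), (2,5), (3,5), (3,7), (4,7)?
3 (attained at vertex 5)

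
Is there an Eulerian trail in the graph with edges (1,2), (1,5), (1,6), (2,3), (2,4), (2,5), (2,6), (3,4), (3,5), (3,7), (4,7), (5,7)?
No (4 vertices have odd degree: {1, 2, 4, 7}; Eulerian path requires 0 or 2)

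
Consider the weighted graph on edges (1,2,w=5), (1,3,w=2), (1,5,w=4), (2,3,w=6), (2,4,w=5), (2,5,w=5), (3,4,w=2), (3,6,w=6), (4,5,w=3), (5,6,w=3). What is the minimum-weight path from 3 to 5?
5 (path: 3 -> 4 -> 5; weights 2 + 3 = 5)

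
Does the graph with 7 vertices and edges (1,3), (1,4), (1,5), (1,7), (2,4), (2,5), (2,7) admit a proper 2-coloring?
Yes. Partition: {1, 2, 6}, {3, 4, 5, 7}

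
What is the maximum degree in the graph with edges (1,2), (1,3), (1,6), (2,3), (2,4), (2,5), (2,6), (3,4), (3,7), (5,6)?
5 (attained at vertex 2)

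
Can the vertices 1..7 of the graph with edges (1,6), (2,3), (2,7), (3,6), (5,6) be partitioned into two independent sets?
Yes. Partition: {1, 3, 4, 5, 7}, {2, 6}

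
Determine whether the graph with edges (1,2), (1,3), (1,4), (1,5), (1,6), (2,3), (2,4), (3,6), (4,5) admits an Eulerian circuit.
No (4 vertices have odd degree: {1, 2, 3, 4}; Eulerian circuit requires 0)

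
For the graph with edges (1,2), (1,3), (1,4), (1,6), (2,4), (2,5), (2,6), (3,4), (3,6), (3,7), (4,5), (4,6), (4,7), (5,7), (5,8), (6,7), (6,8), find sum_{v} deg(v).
34 (handshake: sum of degrees = 2|E| = 2 x 17 = 34)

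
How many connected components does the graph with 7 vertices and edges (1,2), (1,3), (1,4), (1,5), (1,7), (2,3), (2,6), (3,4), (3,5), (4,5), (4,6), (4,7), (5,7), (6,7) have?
1 (components: {1, 2, 3, 4, 5, 6, 7})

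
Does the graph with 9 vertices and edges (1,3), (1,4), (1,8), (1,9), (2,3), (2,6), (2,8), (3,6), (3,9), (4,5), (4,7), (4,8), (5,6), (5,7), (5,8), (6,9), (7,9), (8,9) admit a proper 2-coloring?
No (odd cycle of length 3: 9 -> 1 -> 8 -> 9)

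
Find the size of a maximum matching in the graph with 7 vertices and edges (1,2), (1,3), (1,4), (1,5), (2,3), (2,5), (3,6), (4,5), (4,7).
3 (matching: (1,5), (3,6), (4,7); upper bound floor(n/2) = floor(7/2) = 3)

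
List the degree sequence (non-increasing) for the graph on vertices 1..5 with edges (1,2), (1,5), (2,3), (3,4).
[2, 2, 2, 1, 1] (degrees: deg(1)=2, deg(2)=2, deg(3)=2, deg(4)=1, deg(5)=1)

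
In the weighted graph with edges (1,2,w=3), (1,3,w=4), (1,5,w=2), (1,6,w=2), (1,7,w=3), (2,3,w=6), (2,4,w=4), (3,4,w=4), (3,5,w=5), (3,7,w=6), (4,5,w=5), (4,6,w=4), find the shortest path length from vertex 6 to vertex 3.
6 (path: 6 -> 1 -> 3; weights 2 + 4 = 6)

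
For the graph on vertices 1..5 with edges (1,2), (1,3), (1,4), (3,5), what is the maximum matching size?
2 (matching: (1,4), (3,5); upper bound floor(n/2) = floor(5/2) = 2)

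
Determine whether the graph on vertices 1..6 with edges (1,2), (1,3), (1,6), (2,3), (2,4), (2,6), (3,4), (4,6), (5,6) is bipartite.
No (odd cycle of length 3: 2 -> 1 -> 6 -> 2)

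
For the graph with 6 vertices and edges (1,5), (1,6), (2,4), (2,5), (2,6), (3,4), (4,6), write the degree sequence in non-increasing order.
[3, 3, 3, 2, 2, 1] (degrees: deg(1)=2, deg(2)=3, deg(3)=1, deg(4)=3, deg(5)=2, deg(6)=3)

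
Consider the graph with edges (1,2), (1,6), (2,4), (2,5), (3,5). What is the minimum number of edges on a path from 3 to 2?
2 (path: 3 -> 5 -> 2, 2 edges)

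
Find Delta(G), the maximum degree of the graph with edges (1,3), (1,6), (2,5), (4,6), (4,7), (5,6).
3 (attained at vertex 6)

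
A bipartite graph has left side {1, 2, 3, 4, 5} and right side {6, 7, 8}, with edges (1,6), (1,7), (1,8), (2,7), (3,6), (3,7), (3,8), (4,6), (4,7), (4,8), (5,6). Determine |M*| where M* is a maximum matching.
3 (matching: (1,8), (2,7), (3,6); upper bound min(|L|,|R|) = min(5,3) = 3)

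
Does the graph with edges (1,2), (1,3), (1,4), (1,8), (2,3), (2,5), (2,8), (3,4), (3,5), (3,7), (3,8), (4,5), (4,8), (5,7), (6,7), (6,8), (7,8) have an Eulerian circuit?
Yes (the graph is connected and all 8 vertices have even degree)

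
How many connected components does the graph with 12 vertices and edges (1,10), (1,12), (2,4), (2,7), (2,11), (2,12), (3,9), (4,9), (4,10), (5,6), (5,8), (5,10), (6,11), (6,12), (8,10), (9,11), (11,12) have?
1 (components: {1, 2, 3, 4, 5, 6, 7, 8, 9, 10, 11, 12})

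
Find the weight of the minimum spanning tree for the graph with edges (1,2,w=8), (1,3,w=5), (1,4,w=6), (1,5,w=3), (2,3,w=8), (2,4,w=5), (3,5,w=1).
15 (MST edges: (1,4,w=6), (1,5,w=3), (2,4,w=5), (3,5,w=1); sum of weights 6 + 3 + 5 + 1 = 15)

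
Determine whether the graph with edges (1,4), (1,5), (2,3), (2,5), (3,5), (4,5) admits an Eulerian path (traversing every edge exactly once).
Yes — and in fact it has an Eulerian circuit (the graph is connected and all 5 vertices have even degree)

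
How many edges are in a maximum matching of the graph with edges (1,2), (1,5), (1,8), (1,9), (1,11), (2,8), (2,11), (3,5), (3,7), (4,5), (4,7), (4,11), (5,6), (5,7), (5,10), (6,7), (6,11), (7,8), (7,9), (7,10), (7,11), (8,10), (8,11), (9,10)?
5 (matching: (1,9), (2,11), (4,7), (5,6), (8,10); upper bound floor(n/2) = floor(11/2) = 5)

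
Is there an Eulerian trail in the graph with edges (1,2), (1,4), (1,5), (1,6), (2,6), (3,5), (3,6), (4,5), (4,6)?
Yes (the graph is connected and exactly 2 vertices have odd degree: {4, 5}; any Eulerian path must start and end at those)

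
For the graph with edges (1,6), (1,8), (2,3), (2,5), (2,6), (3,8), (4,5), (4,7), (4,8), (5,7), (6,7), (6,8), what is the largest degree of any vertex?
4 (attained at vertices 6, 8)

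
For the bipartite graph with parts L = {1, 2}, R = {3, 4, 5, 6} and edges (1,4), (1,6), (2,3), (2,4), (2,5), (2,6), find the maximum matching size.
2 (matching: (1,6), (2,5); upper bound min(|L|,|R|) = min(2,4) = 2)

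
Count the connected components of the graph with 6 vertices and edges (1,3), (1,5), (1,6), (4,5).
2 (components: {1, 3, 4, 5, 6}, {2})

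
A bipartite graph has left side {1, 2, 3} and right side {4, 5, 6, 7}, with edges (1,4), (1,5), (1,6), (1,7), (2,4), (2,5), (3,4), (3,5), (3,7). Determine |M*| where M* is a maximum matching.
3 (matching: (1,6), (2,5), (3,7); upper bound min(|L|,|R|) = min(3,4) = 3)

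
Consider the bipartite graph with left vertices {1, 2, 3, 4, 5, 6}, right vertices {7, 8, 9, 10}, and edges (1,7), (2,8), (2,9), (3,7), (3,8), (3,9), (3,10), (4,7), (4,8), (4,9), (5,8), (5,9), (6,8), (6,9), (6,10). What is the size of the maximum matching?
4 (matching: (1,7), (2,9), (3,10), (4,8); upper bound min(|L|,|R|) = min(6,4) = 4)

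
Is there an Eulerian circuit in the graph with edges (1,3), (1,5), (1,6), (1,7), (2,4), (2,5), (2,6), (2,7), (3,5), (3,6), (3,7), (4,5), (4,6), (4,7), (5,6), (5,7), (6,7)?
Yes (the graph is connected and all 7 vertices have even degree)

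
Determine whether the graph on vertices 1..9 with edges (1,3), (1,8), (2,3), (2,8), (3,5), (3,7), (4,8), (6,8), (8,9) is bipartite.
Yes. Partition: {1, 2, 4, 5, 6, 7, 9}, {3, 8}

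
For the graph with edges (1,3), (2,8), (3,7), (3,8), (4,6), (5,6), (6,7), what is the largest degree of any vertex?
3 (attained at vertices 3, 6)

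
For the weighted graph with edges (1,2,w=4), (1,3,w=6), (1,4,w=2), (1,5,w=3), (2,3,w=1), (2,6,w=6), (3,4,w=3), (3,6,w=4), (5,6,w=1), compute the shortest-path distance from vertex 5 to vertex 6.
1 (path: 5 -> 6; weights 1 = 1)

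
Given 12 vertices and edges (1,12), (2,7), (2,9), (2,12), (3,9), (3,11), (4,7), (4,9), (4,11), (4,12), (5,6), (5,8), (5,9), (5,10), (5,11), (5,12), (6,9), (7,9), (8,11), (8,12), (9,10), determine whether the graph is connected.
Yes (BFS from 1 visits [1, 12, 2, 4, 5, 8, 7, 9, 11, 6, 10, 3] — all 12 vertices reached)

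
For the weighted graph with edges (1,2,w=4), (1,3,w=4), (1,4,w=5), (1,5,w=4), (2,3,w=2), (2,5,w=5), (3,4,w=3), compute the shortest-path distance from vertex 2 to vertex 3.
2 (path: 2 -> 3; weights 2 = 2)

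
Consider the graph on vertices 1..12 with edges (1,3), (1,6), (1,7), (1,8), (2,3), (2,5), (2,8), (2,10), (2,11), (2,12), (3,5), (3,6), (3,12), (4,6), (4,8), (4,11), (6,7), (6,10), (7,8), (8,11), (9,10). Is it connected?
Yes (BFS from 1 visits [1, 3, 6, 7, 8, 2, 5, 12, 4, 10, 11, 9] — all 12 vertices reached)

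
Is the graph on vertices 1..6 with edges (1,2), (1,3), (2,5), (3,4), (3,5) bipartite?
Yes. Partition: {1, 4, 5, 6}, {2, 3}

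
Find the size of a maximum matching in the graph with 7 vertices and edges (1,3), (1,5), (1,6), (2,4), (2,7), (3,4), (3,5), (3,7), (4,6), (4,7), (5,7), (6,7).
3 (matching: (1,6), (2,7), (3,5); upper bound floor(n/2) = floor(7/2) = 3)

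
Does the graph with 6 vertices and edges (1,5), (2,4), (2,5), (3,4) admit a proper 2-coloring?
Yes. Partition: {1, 2, 3, 6}, {4, 5}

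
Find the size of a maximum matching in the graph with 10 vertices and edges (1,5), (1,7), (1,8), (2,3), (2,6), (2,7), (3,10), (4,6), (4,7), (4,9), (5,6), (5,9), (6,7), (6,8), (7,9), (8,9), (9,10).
5 (matching: (1,5), (2,3), (4,7), (6,8), (9,10); upper bound floor(n/2) = floor(10/2) = 5)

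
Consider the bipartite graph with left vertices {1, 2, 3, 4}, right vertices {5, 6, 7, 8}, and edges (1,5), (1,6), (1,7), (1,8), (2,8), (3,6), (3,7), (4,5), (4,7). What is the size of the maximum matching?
4 (matching: (1,5), (2,8), (3,6), (4,7); upper bound min(|L|,|R|) = min(4,4) = 4)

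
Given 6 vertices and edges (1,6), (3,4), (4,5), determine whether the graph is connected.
No, it has 3 components: {1, 6}, {2}, {3, 4, 5}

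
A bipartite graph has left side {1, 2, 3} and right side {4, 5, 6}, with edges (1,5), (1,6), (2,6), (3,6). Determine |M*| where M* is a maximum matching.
2 (matching: (1,5), (2,6); upper bound min(|L|,|R|) = min(3,3) = 3)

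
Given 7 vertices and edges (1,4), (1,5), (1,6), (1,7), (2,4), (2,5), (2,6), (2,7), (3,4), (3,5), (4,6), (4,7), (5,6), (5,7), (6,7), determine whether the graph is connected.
Yes (BFS from 1 visits [1, 4, 5, 6, 7, 2, 3] — all 7 vertices reached)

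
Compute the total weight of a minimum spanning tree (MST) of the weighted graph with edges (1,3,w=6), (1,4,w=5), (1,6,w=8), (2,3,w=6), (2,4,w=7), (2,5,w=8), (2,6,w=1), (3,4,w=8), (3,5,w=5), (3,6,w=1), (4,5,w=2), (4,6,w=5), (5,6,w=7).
14 (MST edges: (1,4,w=5), (2,6,w=1), (3,5,w=5), (3,6,w=1), (4,5,w=2); sum of weights 5 + 1 + 5 + 1 + 2 = 14)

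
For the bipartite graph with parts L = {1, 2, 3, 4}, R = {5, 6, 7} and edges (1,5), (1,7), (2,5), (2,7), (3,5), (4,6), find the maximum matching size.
3 (matching: (1,7), (2,5), (4,6); upper bound min(|L|,|R|) = min(4,3) = 3)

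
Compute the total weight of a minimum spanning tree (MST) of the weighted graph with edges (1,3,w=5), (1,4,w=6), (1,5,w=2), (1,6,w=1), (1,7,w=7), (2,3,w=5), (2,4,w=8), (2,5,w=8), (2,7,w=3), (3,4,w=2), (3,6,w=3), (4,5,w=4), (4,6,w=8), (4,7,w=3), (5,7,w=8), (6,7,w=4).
14 (MST edges: (1,5,w=2), (1,6,w=1), (2,7,w=3), (3,4,w=2), (3,6,w=3), (4,7,w=3); sum of weights 2 + 1 + 3 + 2 + 3 + 3 = 14)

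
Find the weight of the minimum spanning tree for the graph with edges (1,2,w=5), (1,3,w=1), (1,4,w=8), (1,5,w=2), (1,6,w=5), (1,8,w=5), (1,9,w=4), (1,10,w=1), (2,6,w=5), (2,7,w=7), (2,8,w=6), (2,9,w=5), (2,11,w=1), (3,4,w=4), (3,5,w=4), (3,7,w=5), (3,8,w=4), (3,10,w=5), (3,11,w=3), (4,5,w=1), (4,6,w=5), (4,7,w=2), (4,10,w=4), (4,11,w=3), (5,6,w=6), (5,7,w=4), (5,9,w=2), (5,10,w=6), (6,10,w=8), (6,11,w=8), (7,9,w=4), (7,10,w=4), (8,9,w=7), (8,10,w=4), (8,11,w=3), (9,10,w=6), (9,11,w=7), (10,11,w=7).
21 (MST edges: (1,3,w=1), (1,5,w=2), (1,6,w=5), (1,10,w=1), (2,11,w=1), (3,11,w=3), (4,5,w=1), (4,7,w=2), (5,9,w=2), (8,11,w=3); sum of weights 1 + 2 + 5 + 1 + 1 + 3 + 1 + 2 + 2 + 3 = 21)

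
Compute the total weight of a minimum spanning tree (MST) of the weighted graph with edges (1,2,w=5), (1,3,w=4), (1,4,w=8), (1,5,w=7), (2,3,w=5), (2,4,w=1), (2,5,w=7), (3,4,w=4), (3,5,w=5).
14 (MST edges: (1,3,w=4), (2,4,w=1), (3,4,w=4), (3,5,w=5); sum of weights 4 + 1 + 4 + 5 = 14)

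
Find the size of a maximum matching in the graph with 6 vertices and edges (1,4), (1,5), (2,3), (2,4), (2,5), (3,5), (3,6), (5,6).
3 (matching: (1,5), (2,4), (3,6); upper bound floor(n/2) = floor(6/2) = 3)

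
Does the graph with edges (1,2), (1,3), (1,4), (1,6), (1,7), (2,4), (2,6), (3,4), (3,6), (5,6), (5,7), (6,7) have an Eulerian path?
No (6 vertices have odd degree: {1, 2, 3, 4, 6, 7}; Eulerian path requires 0 or 2)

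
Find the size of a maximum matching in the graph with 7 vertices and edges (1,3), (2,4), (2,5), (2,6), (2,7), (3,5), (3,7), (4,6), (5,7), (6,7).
3 (matching: (2,7), (3,5), (4,6); upper bound floor(n/2) = floor(7/2) = 3)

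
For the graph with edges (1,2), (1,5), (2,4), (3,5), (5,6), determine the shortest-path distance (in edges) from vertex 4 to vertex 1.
2 (path: 4 -> 2 -> 1, 2 edges)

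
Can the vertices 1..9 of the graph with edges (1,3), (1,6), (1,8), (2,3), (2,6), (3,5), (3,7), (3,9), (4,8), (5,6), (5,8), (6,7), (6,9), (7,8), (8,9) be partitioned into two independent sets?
Yes. Partition: {1, 2, 4, 5, 7, 9}, {3, 6, 8}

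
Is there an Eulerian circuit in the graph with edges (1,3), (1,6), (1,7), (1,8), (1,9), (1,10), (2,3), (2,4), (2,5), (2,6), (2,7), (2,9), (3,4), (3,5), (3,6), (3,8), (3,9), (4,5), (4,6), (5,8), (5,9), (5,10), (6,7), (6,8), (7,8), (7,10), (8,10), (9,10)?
No (4 vertices have odd degree: {3, 7, 9, 10}; Eulerian circuit requires 0)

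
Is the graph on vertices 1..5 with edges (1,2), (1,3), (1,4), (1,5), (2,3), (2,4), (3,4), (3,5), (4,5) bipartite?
No (odd cycle of length 3: 4 -> 1 -> 5 -> 4)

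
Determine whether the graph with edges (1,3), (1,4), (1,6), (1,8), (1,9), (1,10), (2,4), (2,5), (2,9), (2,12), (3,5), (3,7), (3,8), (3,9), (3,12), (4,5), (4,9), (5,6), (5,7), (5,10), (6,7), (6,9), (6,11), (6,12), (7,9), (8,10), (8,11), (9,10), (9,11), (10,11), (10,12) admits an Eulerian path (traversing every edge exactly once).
Yes — and in fact it has an Eulerian circuit (the graph is connected and all 12 vertices have even degree)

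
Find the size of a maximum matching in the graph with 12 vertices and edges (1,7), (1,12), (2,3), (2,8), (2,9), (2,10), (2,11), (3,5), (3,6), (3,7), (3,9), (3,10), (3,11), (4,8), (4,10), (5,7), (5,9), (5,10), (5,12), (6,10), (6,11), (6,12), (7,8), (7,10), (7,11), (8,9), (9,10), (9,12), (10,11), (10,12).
6 (matching: (1,12), (2,11), (3,6), (4,10), (5,9), (7,8); upper bound floor(n/2) = floor(12/2) = 6)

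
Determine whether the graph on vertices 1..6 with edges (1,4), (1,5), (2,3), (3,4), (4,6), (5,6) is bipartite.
Yes. Partition: {1, 3, 6}, {2, 4, 5}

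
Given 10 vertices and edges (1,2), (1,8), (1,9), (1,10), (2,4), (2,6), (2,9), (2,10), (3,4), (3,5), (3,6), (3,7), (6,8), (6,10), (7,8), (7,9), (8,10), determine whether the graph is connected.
Yes (BFS from 1 visits [1, 2, 8, 9, 10, 4, 6, 7, 3, 5] — all 10 vertices reached)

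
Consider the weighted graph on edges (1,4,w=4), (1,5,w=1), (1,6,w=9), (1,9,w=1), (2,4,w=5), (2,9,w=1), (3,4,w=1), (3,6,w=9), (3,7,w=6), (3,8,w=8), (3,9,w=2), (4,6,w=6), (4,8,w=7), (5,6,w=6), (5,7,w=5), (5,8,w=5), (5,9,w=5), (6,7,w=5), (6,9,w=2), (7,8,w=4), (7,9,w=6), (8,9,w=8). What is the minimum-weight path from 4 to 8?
7 (path: 4 -> 8; weights 7 = 7)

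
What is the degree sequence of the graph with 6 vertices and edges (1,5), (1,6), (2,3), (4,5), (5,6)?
[3, 2, 2, 1, 1, 1] (degrees: deg(1)=2, deg(2)=1, deg(3)=1, deg(4)=1, deg(5)=3, deg(6)=2)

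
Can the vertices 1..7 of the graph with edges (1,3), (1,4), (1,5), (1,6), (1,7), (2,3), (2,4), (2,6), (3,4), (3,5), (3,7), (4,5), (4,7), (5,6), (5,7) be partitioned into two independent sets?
No (odd cycle of length 3: 5 -> 1 -> 3 -> 5)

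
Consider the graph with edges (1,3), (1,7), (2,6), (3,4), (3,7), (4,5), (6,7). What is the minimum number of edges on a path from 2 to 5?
5 (path: 2 -> 6 -> 7 -> 3 -> 4 -> 5, 5 edges)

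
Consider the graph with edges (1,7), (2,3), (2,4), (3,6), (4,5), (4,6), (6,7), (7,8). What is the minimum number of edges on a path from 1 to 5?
4 (path: 1 -> 7 -> 6 -> 4 -> 5, 4 edges)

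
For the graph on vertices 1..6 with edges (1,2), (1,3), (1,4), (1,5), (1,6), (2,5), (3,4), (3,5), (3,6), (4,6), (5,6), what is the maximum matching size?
3 (matching: (1,4), (2,5), (3,6); upper bound floor(n/2) = floor(6/2) = 3)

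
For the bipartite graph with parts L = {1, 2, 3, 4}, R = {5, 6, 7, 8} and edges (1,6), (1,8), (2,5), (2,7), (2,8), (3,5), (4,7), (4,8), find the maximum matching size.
4 (matching: (1,6), (2,7), (3,5), (4,8); upper bound min(|L|,|R|) = min(4,4) = 4)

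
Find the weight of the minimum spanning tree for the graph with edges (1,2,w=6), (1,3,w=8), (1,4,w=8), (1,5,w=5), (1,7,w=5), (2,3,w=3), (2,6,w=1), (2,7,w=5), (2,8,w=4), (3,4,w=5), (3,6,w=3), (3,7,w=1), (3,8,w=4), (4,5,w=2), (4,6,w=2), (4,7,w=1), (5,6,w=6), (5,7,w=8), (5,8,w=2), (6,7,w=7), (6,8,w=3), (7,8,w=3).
14 (MST edges: (1,7,w=5), (2,6,w=1), (3,7,w=1), (4,5,w=2), (4,6,w=2), (4,7,w=1), (5,8,w=2); sum of weights 5 + 1 + 1 + 2 + 2 + 1 + 2 = 14)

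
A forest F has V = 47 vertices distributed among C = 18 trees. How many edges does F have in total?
29 (Each of the 18 component trees on V_i vertices has V_i - 1 edges; summing gives V - C = 47 - 18 = 29)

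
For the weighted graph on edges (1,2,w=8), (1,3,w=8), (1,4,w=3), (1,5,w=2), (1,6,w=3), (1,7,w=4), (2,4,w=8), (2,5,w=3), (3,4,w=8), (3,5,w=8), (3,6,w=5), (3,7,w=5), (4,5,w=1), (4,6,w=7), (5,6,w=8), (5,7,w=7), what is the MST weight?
18 (MST edges: (1,5,w=2), (1,6,w=3), (1,7,w=4), (2,5,w=3), (3,6,w=5), (4,5,w=1); sum of weights 2 + 3 + 4 + 3 + 5 + 1 = 18)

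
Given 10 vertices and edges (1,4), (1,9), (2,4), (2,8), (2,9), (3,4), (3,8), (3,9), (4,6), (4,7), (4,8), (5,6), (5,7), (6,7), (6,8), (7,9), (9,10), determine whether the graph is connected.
Yes (BFS from 1 visits [1, 4, 9, 2, 3, 6, 7, 8, 10, 5] — all 10 vertices reached)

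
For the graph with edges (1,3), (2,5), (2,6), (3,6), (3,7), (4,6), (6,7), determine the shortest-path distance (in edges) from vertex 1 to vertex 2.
3 (path: 1 -> 3 -> 6 -> 2, 3 edges)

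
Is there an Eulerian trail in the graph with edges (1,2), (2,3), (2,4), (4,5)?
No (4 vertices have odd degree: {1, 2, 3, 5}; Eulerian path requires 0 or 2)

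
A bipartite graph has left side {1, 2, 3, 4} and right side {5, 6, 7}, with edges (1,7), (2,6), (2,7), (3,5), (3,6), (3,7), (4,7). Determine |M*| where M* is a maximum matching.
3 (matching: (1,7), (2,6), (3,5); upper bound min(|L|,|R|) = min(4,3) = 3)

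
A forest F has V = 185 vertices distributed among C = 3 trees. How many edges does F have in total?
182 (Each of the 3 component trees on V_i vertices has V_i - 1 edges; summing gives V - C = 185 - 3 = 182)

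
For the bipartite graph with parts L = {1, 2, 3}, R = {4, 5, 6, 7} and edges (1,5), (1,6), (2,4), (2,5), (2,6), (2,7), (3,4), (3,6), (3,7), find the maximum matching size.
3 (matching: (1,6), (2,5), (3,7); upper bound min(|L|,|R|) = min(3,4) = 3)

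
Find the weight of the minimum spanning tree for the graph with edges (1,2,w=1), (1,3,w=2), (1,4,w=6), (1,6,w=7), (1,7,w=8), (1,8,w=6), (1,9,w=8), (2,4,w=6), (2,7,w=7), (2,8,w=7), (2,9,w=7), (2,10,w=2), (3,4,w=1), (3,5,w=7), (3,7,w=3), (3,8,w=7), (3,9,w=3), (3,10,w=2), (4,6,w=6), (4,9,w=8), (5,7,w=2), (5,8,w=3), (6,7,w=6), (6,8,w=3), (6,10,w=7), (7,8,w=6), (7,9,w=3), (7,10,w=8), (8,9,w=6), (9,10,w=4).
20 (MST edges: (1,2,w=1), (1,3,w=2), (2,10,w=2), (3,4,w=1), (3,7,w=3), (3,9,w=3), (5,7,w=2), (5,8,w=3), (6,8,w=3); sum of weights 1 + 2 + 2 + 1 + 3 + 3 + 2 + 3 + 3 = 20)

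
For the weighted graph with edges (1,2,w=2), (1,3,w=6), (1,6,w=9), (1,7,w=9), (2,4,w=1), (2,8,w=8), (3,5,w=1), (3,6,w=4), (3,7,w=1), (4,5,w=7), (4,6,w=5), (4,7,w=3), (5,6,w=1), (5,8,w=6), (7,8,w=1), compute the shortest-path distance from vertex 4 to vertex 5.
5 (path: 4 -> 7 -> 3 -> 5; weights 3 + 1 + 1 = 5)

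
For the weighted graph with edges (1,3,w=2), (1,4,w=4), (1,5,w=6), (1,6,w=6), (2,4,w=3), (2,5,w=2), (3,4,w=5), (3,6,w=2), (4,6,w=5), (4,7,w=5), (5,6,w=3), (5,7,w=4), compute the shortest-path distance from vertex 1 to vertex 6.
4 (path: 1 -> 3 -> 6; weights 2 + 2 = 4)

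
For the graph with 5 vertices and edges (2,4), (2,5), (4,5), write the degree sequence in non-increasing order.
[2, 2, 2, 0, 0] (degrees: deg(1)=0, deg(2)=2, deg(3)=0, deg(4)=2, deg(5)=2)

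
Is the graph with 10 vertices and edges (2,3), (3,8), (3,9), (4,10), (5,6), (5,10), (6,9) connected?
No, it has 3 components: {1}, {2, 3, 4, 5, 6, 8, 9, 10}, {7}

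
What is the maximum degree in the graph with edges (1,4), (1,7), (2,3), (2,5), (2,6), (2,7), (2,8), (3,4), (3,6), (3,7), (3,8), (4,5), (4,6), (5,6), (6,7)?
5 (attained at vertices 2, 3, 6)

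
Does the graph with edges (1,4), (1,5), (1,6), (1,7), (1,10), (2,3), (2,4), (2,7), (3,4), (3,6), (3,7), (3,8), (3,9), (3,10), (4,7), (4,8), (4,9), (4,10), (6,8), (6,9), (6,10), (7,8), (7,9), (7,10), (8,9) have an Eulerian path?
No (10 vertices have odd degree: {1, 2, 3, 4, 5, 6, 7, 8, 9, 10}; Eulerian path requires 0 or 2)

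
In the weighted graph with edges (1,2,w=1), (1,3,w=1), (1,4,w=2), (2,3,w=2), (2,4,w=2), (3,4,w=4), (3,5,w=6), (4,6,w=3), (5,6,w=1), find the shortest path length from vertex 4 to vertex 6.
3 (path: 4 -> 6; weights 3 = 3)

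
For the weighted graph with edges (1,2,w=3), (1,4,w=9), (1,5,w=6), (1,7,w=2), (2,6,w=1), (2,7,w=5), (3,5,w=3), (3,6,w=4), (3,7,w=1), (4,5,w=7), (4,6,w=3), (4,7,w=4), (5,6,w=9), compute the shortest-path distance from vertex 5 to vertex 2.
8 (path: 5 -> 3 -> 6 -> 2; weights 3 + 4 + 1 = 8)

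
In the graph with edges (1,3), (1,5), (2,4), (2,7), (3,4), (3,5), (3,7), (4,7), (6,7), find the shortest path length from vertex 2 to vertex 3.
2 (path: 2 -> 4 -> 3, 2 edges)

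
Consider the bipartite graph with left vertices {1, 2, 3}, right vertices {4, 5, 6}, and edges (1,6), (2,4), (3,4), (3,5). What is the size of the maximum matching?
3 (matching: (1,6), (2,4), (3,5); upper bound min(|L|,|R|) = min(3,3) = 3)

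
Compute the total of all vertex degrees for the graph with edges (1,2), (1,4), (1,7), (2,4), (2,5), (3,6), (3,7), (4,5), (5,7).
18 (handshake: sum of degrees = 2|E| = 2 x 9 = 18)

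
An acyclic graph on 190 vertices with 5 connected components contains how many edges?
185 (Each of the 5 component trees on V_i vertices has V_i - 1 edges; summing gives V - C = 190 - 5 = 185)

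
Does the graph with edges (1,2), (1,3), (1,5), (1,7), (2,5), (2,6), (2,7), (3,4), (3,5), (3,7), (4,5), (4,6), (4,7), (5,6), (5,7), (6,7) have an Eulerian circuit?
Yes (the graph is connected and all 7 vertices have even degree)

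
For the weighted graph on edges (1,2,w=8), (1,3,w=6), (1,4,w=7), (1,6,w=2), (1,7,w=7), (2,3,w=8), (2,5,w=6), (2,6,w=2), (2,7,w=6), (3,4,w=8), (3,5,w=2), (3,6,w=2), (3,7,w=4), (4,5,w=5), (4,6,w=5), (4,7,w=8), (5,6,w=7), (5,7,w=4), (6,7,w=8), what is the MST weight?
17 (MST edges: (1,6,w=2), (2,6,w=2), (3,5,w=2), (3,6,w=2), (3,7,w=4), (4,5,w=5); sum of weights 2 + 2 + 2 + 2 + 4 + 5 = 17)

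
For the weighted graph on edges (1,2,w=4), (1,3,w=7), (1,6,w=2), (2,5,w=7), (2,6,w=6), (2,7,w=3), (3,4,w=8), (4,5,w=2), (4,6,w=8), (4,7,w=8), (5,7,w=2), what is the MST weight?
20 (MST edges: (1,2,w=4), (1,3,w=7), (1,6,w=2), (2,7,w=3), (4,5,w=2), (5,7,w=2); sum of weights 4 + 7 + 2 + 3 + 2 + 2 = 20)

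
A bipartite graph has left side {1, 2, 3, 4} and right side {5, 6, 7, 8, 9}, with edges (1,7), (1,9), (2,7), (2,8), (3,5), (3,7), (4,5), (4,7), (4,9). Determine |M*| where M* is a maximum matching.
4 (matching: (1,9), (2,8), (3,7), (4,5); upper bound min(|L|,|R|) = min(4,5) = 4)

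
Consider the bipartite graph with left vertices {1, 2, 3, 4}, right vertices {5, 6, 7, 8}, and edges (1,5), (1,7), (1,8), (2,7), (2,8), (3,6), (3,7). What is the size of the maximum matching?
3 (matching: (1,8), (2,7), (3,6); upper bound min(|L|,|R|) = min(4,4) = 4)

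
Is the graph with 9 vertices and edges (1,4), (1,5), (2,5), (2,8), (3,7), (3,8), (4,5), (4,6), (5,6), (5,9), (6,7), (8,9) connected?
Yes (BFS from 1 visits [1, 4, 5, 6, 2, 9, 7, 8, 3] — all 9 vertices reached)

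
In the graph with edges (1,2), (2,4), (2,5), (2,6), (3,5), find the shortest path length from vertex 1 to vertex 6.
2 (path: 1 -> 2 -> 6, 2 edges)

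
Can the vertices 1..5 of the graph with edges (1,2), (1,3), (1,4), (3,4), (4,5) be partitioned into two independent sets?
No (odd cycle of length 3: 4 -> 1 -> 3 -> 4)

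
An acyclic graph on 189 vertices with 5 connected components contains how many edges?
184 (Each of the 5 component trees on V_i vertices has V_i - 1 edges; summing gives V - C = 189 - 5 = 184)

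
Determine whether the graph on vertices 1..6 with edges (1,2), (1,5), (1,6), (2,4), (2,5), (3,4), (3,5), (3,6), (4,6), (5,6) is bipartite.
No (odd cycle of length 3: 2 -> 1 -> 5 -> 2)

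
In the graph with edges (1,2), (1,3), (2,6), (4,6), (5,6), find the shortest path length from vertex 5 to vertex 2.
2 (path: 5 -> 6 -> 2, 2 edges)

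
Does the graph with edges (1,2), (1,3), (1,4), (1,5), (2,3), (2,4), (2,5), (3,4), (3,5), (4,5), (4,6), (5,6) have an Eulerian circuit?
No (2 vertices have odd degree: {4, 5}; Eulerian circuit requires 0)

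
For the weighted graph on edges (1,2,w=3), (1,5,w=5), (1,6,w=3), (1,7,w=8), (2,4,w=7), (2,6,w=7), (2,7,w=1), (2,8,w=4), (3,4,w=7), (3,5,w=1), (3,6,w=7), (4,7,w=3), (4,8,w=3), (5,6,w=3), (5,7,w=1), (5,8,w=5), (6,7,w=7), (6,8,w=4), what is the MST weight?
15 (MST edges: (1,2,w=3), (1,6,w=3), (2,7,w=1), (3,5,w=1), (4,7,w=3), (4,8,w=3), (5,7,w=1); sum of weights 3 + 3 + 1 + 1 + 3 + 3 + 1 = 15)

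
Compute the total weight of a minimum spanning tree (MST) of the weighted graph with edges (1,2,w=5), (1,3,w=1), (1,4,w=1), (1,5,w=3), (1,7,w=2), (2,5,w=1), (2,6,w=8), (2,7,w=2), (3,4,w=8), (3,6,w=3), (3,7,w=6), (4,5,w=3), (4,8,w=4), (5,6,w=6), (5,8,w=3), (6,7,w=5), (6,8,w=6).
13 (MST edges: (1,3,w=1), (1,4,w=1), (1,7,w=2), (2,5,w=1), (2,7,w=2), (3,6,w=3), (5,8,w=3); sum of weights 1 + 1 + 2 + 1 + 2 + 3 + 3 = 13)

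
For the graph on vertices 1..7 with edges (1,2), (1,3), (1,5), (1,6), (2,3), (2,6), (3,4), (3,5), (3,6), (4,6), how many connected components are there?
2 (components: {1, 2, 3, 4, 5, 6}, {7})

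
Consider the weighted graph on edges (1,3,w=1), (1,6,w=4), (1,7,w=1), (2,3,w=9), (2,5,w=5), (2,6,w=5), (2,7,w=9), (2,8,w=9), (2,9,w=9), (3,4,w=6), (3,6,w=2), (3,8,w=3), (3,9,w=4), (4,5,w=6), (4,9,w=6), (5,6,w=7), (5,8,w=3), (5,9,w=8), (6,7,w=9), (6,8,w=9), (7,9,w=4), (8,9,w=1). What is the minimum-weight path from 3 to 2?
7 (path: 3 -> 6 -> 2; weights 2 + 5 = 7)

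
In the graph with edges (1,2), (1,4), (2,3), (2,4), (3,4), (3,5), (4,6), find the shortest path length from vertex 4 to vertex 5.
2 (path: 4 -> 3 -> 5, 2 edges)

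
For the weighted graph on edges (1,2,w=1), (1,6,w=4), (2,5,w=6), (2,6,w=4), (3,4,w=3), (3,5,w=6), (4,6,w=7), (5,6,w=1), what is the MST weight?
15 (MST edges: (1,2,w=1), (1,6,w=4), (3,4,w=3), (3,5,w=6), (5,6,w=1); sum of weights 1 + 4 + 3 + 6 + 1 = 15)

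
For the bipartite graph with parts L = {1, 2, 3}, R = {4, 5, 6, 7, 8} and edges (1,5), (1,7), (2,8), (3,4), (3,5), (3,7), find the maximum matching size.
3 (matching: (1,7), (2,8), (3,5); upper bound min(|L|,|R|) = min(3,5) = 3)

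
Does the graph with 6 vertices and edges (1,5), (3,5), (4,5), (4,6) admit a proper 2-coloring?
Yes. Partition: {1, 2, 3, 4}, {5, 6}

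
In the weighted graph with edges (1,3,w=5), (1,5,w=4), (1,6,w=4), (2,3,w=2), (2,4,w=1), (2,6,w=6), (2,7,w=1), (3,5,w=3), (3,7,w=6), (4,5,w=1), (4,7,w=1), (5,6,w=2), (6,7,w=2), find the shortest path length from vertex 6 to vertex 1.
4 (path: 6 -> 1; weights 4 = 4)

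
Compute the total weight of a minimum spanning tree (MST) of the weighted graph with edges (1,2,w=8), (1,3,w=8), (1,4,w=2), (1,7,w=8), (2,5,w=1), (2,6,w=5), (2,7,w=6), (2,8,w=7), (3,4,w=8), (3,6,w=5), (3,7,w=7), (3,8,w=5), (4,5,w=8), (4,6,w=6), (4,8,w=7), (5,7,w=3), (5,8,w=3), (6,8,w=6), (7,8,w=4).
25 (MST edges: (1,4,w=2), (2,5,w=1), (2,6,w=5), (3,6,w=5), (4,6,w=6), (5,7,w=3), (5,8,w=3); sum of weights 2 + 1 + 5 + 5 + 6 + 3 + 3 = 25)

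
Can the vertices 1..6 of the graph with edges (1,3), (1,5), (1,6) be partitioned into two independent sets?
Yes. Partition: {1, 2, 4}, {3, 5, 6}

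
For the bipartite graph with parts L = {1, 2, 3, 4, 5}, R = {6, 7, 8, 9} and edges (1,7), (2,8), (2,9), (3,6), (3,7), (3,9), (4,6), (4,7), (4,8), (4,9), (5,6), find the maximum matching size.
4 (matching: (1,7), (2,9), (3,6), (4,8); upper bound min(|L|,|R|) = min(5,4) = 4)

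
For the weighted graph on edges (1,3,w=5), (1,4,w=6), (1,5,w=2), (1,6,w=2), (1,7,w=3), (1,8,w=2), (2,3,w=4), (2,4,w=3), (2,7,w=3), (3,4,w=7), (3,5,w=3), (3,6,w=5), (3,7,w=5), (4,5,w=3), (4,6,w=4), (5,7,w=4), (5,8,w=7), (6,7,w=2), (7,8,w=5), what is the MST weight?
17 (MST edges: (1,5,w=2), (1,6,w=2), (1,8,w=2), (2,4,w=3), (2,7,w=3), (3,5,w=3), (6,7,w=2); sum of weights 2 + 2 + 2 + 3 + 3 + 3 + 2 = 17)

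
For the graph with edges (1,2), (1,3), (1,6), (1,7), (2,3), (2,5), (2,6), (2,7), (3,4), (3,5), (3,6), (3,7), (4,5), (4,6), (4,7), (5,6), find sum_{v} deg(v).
32 (handshake: sum of degrees = 2|E| = 2 x 16 = 32)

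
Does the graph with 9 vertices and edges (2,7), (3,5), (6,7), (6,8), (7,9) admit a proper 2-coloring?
Yes. Partition: {1, 2, 3, 4, 6, 9}, {5, 7, 8}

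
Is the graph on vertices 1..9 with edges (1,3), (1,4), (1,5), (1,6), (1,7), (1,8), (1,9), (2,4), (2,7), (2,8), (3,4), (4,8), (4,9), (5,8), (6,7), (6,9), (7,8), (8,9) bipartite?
No (odd cycle of length 3: 4 -> 1 -> 8 -> 4)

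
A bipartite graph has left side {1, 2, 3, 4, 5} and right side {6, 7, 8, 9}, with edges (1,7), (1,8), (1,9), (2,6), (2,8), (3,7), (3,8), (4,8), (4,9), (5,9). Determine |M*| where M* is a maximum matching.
4 (matching: (1,9), (2,6), (3,7), (4,8); upper bound min(|L|,|R|) = min(5,4) = 4)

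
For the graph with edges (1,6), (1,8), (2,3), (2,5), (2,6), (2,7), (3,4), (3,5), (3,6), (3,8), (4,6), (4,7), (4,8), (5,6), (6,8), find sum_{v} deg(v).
30 (handshake: sum of degrees = 2|E| = 2 x 15 = 30)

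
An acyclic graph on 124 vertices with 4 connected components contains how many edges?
120 (Each of the 4 component trees on V_i vertices has V_i - 1 edges; summing gives V - C = 124 - 4 = 120)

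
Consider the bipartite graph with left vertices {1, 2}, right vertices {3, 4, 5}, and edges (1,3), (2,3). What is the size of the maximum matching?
1 (matching: (1,3); upper bound min(|L|,|R|) = min(2,3) = 2)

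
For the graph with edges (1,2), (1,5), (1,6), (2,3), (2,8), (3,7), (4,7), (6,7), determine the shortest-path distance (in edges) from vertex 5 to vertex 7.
3 (path: 5 -> 1 -> 6 -> 7, 3 edges)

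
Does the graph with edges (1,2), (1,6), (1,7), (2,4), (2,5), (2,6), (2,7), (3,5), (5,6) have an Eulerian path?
No (6 vertices have odd degree: {1, 2, 3, 4, 5, 6}; Eulerian path requires 0 or 2)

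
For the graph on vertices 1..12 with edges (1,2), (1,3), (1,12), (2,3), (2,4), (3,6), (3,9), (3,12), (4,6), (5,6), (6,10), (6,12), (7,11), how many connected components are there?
3 (components: {1, 2, 3, 4, 5, 6, 9, 10, 12}, {7, 11}, {8})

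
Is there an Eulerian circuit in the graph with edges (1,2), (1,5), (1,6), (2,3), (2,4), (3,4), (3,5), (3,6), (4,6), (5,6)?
No (4 vertices have odd degree: {1, 2, 4, 5}; Eulerian circuit requires 0)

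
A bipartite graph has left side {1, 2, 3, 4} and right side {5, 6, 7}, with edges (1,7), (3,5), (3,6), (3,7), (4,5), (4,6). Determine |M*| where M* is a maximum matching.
3 (matching: (1,7), (3,6), (4,5); upper bound min(|L|,|R|) = min(4,3) = 3)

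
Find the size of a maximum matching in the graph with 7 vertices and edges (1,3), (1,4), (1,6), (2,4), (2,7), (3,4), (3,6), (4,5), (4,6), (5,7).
3 (matching: (1,3), (4,6), (5,7); upper bound floor(n/2) = floor(7/2) = 3)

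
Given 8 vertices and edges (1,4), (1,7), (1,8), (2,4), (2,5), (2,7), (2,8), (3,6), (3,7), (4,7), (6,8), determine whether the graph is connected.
Yes (BFS from 1 visits [1, 4, 7, 8, 2, 3, 6, 5] — all 8 vertices reached)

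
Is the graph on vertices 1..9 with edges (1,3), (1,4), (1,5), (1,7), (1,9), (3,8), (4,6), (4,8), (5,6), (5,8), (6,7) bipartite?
Yes. Partition: {1, 2, 6, 8}, {3, 4, 5, 7, 9}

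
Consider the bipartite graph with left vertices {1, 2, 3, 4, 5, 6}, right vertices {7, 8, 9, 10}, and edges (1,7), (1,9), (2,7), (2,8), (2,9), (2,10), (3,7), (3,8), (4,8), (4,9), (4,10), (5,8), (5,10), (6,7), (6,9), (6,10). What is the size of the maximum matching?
4 (matching: (1,9), (2,10), (3,8), (6,7); upper bound min(|L|,|R|) = min(6,4) = 4)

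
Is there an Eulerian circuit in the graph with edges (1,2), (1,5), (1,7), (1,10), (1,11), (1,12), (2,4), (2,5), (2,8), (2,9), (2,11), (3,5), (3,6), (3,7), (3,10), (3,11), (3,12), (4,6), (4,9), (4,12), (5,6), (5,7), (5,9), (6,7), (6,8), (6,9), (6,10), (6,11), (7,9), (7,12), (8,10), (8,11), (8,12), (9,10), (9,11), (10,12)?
No (2 vertices have odd degree: {8, 9}; Eulerian circuit requires 0)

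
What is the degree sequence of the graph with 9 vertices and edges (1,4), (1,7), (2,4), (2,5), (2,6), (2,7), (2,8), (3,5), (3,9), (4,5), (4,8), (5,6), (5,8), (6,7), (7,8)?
[5, 5, 4, 4, 4, 3, 2, 2, 1] (degrees: deg(1)=2, deg(2)=5, deg(3)=2, deg(4)=4, deg(5)=5, deg(6)=3, deg(7)=4, deg(8)=4, deg(9)=1)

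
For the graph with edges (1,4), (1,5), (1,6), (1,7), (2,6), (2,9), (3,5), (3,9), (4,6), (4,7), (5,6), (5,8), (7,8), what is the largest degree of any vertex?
4 (attained at vertices 1, 5, 6)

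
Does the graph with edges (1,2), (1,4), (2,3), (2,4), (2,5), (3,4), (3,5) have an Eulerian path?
Yes (the graph is connected and exactly 2 vertices have odd degree: {3, 4}; any Eulerian path must start and end at those)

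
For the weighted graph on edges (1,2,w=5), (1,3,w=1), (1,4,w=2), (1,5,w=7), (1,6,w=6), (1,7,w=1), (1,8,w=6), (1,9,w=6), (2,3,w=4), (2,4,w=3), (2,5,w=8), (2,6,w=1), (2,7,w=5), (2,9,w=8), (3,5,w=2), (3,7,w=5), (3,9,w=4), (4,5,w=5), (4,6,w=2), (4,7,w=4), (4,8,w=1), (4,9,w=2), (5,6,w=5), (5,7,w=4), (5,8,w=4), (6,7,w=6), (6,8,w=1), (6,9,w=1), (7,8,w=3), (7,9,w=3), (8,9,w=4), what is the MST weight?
10 (MST edges: (1,3,w=1), (1,4,w=2), (1,7,w=1), (2,6,w=1), (3,5,w=2), (4,8,w=1), (6,8,w=1), (6,9,w=1); sum of weights 1 + 2 + 1 + 1 + 2 + 1 + 1 + 1 = 10)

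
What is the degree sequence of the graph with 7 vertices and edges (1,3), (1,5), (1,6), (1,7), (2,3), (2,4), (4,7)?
[4, 2, 2, 2, 2, 1, 1] (degrees: deg(1)=4, deg(2)=2, deg(3)=2, deg(4)=2, deg(5)=1, deg(6)=1, deg(7)=2)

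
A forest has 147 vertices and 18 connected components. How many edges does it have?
129 (Each of the 18 component trees on V_i vertices has V_i - 1 edges; summing gives V - C = 147 - 18 = 129)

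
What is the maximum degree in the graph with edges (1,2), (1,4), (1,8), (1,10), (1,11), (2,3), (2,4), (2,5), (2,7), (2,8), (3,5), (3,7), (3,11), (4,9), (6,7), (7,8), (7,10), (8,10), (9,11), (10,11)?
6 (attained at vertex 2)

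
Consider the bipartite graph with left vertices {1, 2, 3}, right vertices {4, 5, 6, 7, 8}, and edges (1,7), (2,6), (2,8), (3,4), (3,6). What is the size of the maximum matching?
3 (matching: (1,7), (2,8), (3,6); upper bound min(|L|,|R|) = min(3,5) = 3)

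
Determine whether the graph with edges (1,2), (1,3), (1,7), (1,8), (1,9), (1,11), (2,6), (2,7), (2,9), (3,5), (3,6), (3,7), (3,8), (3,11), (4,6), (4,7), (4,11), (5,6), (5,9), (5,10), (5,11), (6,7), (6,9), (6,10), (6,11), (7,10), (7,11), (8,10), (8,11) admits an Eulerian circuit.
No (4 vertices have odd degree: {4, 5, 7, 11}; Eulerian circuit requires 0)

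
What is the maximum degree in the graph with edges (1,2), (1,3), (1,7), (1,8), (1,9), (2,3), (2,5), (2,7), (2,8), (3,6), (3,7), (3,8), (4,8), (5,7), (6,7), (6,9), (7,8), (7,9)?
7 (attained at vertex 7)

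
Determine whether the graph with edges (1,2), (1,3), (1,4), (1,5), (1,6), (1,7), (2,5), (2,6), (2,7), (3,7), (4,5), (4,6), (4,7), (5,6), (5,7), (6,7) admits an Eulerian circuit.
No (2 vertices have odd degree: {5, 6}; Eulerian circuit requires 0)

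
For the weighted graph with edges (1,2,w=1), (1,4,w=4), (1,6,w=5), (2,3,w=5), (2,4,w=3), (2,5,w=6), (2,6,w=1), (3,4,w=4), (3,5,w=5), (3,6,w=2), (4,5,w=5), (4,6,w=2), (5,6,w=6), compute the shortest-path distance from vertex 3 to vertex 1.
4 (path: 3 -> 6 -> 2 -> 1; weights 2 + 1 + 1 = 4)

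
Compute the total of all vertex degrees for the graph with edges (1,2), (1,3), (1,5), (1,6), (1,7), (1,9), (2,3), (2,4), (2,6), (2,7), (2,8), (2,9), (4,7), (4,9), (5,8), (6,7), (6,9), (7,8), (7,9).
38 (handshake: sum of degrees = 2|E| = 2 x 19 = 38)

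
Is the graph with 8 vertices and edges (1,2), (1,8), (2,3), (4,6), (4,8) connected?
No, it has 3 components: {1, 2, 3, 4, 6, 8}, {5}, {7}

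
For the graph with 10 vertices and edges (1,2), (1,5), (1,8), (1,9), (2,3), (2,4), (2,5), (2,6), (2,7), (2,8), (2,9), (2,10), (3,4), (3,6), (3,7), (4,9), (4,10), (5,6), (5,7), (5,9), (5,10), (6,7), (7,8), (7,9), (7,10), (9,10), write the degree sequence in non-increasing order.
[9, 7, 6, 6, 5, 4, 4, 4, 4, 3] (degrees: deg(1)=4, deg(2)=9, deg(3)=4, deg(4)=4, deg(5)=6, deg(6)=4, deg(7)=7, deg(8)=3, deg(9)=6, deg(10)=5)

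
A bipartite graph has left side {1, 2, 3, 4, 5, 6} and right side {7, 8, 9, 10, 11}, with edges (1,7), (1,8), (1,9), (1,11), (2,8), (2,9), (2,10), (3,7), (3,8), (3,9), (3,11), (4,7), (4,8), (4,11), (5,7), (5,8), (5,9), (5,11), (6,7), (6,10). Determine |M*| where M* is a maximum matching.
5 (matching: (1,11), (2,10), (3,9), (4,8), (5,7); upper bound min(|L|,|R|) = min(6,5) = 5)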